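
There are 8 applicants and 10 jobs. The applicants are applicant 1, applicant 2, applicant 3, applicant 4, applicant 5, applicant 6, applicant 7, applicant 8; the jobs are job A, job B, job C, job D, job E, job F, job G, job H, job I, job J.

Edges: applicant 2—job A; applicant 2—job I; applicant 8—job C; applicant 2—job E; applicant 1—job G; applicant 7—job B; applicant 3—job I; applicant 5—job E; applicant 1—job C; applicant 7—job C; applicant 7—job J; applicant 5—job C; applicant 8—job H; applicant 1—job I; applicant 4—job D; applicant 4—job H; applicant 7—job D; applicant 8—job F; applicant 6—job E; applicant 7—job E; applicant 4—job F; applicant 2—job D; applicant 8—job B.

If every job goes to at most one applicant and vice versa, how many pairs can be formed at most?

One maximum matching: applicant 1→job G, applicant 2→job A, applicant 3→job I, applicant 4→job F, applicant 5→job C, applicant 6→job E, applicant 7→job J, applicant 8→job H.
All 8 applicants are matched, so no larger matching exists.

8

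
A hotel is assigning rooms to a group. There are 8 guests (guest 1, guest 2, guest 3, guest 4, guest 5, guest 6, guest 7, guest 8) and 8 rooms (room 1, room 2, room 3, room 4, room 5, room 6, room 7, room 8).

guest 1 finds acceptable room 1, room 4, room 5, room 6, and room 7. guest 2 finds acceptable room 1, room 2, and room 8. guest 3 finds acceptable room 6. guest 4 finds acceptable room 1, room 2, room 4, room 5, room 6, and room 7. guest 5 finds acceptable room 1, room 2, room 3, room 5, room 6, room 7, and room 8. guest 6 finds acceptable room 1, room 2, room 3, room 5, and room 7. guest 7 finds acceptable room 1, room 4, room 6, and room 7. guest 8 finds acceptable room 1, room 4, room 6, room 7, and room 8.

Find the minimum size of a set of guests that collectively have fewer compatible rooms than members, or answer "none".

none

A matching saturating every guest exists, for instance guest 1→room 4, guest 2→room 1, guest 3→room 6, guest 4→room 2, guest 5→room 5, guest 6→room 3, guest 7→room 7, guest 8→room 8.
By Hall's marriage theorem, this means |N(S)| ≥ |S| for every subset S, so no violating subset exists.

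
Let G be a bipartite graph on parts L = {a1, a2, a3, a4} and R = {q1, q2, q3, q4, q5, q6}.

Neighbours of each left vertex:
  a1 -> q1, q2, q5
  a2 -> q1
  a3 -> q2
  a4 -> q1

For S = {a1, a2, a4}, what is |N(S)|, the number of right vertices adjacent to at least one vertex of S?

The union of neighbours of {a1, a2, a4} is {q1, q2, q5}, which has 3 elements.
Since |N(S)| = 3 ≥ |S| = 3, Hall's condition holds for this subset.

3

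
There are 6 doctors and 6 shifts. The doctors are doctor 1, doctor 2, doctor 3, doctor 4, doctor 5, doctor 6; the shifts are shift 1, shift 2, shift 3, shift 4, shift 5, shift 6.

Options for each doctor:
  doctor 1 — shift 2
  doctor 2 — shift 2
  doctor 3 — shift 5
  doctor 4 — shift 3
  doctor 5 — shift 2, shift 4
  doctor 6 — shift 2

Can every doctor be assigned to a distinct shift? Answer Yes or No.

No

The set {doctor 1, doctor 2, doctor 6} has only 1 neighbour ({shift 2}), so by Hall's theorem at most 4 of the 6 doctors can be matched.
Hence no matching covers every doctor.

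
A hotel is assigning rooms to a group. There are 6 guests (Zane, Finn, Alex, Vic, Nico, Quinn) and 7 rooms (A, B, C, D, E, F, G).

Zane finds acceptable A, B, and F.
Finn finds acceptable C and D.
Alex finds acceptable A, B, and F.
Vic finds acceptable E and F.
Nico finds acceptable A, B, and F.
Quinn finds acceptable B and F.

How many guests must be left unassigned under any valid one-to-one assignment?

For example, pair Zane–A, Finn–C, Alex–F, Vic–E, Nico–B.
The set {Zane, Alex, Nico, Quinn} has only 3 neighbours ({A, B, F}), so by Hall's theorem at most 5 of the 6 guests can be matched.
That matches 5 of the 6, leaving 1 unmatched; no matching can do better.

1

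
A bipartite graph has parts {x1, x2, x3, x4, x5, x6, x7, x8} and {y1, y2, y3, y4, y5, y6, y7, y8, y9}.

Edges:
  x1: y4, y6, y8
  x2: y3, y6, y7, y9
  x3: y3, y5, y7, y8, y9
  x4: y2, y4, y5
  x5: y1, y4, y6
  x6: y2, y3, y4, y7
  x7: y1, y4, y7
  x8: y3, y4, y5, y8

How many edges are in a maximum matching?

A valid assignment of size 8: x1→y8, x2→y6, x3→y7, x4→y5, x5→y4, x6→y2, x7→y1, x8→y3.
All 8 left vertices are matched, so no larger matching exists.

8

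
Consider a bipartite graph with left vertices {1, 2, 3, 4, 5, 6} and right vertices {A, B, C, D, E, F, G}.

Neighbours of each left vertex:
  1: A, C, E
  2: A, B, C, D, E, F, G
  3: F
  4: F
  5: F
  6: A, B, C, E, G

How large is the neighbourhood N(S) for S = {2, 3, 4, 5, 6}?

The union of neighbours of {2, 3, 4, 5, 6} is {A, B, C, D, E, F, G}, which has 7 elements.
Since |N(S)| = 7 ≥ |S| = 5, Hall's condition holds for this subset.

7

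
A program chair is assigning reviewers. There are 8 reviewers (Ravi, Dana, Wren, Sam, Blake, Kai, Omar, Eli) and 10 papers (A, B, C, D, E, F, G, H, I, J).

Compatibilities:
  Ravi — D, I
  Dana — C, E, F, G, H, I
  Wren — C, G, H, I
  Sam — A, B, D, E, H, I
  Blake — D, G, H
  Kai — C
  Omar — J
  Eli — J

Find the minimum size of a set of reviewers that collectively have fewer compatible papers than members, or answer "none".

2

Take S = {Omar, Eli}. Its neighbourhood is {J}, so |N(S)| = 1 < |S| = 2.
No single vertex violates Hall's condition since each has at least one neighbour, so 2 is the minimum.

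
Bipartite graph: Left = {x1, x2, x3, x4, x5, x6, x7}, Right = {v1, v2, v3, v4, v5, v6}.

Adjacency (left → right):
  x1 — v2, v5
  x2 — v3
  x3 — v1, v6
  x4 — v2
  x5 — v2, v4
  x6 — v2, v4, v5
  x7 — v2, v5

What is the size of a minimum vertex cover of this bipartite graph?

The 5 edges x1–v5, x2–v3, x3–v6, x4–v2, x5–v4 form a matching, so any vertex cover needs at least 5 vertices (one per matched edge).
Conversely {x2, x3, v2, v4, v5} meets every edge and has exactly 5 vertices, so 5 is optimal.

5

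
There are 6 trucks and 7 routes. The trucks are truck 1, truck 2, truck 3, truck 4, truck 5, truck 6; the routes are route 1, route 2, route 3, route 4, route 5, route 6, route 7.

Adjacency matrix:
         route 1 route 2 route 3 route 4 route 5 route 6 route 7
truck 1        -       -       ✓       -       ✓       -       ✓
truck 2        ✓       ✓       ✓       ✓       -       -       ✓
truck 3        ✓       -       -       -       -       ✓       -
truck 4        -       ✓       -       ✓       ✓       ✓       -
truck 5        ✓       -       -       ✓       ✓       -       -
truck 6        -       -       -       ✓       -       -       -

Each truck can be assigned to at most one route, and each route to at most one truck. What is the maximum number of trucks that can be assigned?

6

A valid assignment of size 6: truck 1-route 7, truck 2-route 3, truck 3-route 6, truck 4-route 2, truck 5-route 1, truck 6-route 4.
All 6 trucks are matched, so no larger matching exists.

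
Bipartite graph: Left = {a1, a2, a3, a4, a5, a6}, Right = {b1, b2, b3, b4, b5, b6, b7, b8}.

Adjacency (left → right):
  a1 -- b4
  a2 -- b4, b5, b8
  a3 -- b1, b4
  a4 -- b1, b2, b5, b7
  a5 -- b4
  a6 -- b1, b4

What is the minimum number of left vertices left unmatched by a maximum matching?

A valid assignment of size 4: a1–b4, a2–b8, a3–b1, a4–b5.
The set {a1, a3, a5, a6} has only 2 neighbours ({b1, b4}), so by Hall's theorem at most 4 of the 6 left vertices can be matched.
That matches 4 of the 6, leaving 2 unmatched; no matching can do better.

2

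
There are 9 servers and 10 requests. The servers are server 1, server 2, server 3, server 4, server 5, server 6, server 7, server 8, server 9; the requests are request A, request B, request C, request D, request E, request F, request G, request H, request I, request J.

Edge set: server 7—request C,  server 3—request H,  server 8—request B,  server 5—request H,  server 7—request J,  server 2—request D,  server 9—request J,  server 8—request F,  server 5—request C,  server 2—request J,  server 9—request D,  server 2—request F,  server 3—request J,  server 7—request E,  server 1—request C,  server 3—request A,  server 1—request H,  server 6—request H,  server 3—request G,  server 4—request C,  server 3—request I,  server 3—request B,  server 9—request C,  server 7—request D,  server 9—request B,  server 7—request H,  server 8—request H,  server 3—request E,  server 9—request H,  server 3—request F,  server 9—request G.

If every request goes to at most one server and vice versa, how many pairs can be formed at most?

A valid assignment of size 7: server 1→request H, server 2→request D, server 3→request E, server 4→request C, server 7→request J, server 8→request F, server 9→request G.
The set {server 1, server 4, server 5, server 6} has only 2 neighbours ({request C, request H}), so by Hall's theorem at most 7 of the 9 servers can be matched.

7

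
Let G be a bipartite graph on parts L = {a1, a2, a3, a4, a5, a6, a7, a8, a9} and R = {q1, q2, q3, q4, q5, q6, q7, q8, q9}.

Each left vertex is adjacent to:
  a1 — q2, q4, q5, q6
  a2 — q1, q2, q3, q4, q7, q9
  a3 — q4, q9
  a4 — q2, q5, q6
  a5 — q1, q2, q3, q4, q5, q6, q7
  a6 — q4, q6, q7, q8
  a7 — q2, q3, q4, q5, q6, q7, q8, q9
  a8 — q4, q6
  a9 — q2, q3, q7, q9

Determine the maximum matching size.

A valid assignment of size 9: a1-q6, a2-q1, a3-q9, a4-q5, a5-q7, a6-q8, a7-q3, a8-q4, a9-q2.
All 9 left vertices are matched, so no larger matching exists.

9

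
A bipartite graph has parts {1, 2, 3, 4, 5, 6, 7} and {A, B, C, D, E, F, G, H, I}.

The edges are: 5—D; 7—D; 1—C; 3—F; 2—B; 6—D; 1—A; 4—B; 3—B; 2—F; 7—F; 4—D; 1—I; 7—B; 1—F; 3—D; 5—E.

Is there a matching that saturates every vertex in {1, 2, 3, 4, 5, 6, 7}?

The set {2, 3, 4, 6, 7} has only 3 neighbours ({B, D, F}), so by Hall's theorem at most 5 of the 7 left vertices can be matched.
Hence no matching covers every left vertex.

No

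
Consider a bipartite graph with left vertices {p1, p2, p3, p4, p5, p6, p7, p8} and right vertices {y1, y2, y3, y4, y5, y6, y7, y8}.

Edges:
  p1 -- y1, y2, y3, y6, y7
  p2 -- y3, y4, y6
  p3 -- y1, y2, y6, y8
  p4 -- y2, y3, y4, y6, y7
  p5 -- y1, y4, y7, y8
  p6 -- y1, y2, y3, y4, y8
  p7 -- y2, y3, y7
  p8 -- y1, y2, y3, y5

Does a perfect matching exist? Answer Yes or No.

Yes

A valid assignment of size 8: p1–y6, p2–y4, p3–y8, p4–y2, p5–y7, p6–y1, p7–y3, p8–y5.
Every left vertex is matched, so this is a perfect matching.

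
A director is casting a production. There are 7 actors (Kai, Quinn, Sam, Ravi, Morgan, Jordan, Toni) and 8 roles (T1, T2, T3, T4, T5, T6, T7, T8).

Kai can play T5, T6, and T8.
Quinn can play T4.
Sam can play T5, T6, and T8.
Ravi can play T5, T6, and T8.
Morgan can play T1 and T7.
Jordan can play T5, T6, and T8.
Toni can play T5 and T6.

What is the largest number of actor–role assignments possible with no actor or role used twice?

For example, pair Kai–T5, Quinn–T4, Sam–T6, Ravi–T8, Morgan–T7.
The set {Kai, Sam, Ravi, Jordan, Toni} has only 3 neighbours ({T5, T6, T8}), so by Hall's theorem at most 5 of the 7 actors can be matched.

5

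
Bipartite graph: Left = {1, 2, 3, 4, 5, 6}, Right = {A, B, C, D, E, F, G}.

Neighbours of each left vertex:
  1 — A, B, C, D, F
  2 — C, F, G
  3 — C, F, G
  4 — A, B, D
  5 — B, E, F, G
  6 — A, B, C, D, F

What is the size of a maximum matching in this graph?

6

A valid assignment of size 6: 1→B, 2→C, 3→F, 4→D, 5→E, 6→A.
All 6 left vertices are matched, so no larger matching exists.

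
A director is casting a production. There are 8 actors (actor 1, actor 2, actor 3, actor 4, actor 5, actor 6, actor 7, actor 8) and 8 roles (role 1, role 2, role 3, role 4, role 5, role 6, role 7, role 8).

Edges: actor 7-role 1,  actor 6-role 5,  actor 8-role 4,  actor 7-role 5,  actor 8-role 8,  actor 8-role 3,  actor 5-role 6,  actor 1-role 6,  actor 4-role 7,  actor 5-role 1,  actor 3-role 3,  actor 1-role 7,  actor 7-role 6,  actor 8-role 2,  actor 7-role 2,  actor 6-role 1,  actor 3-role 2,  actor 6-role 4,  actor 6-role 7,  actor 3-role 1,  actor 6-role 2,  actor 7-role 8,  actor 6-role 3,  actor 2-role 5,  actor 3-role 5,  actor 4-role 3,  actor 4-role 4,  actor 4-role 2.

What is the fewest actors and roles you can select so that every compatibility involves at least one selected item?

8

A maximum matching has 8 edges (e.g. actor 1–role 7, actor 2–role 5, actor 3–role 2, actor 4–role 4, actor 5–role 6, actor 6–role 3, actor 7–role 1, actor 8–role 8).
By König's theorem the minimum vertex cover has the same size. One such cover is {actor 1, actor 2, actor 3, actor 4, actor 5, actor 6, actor 7, actor 8}.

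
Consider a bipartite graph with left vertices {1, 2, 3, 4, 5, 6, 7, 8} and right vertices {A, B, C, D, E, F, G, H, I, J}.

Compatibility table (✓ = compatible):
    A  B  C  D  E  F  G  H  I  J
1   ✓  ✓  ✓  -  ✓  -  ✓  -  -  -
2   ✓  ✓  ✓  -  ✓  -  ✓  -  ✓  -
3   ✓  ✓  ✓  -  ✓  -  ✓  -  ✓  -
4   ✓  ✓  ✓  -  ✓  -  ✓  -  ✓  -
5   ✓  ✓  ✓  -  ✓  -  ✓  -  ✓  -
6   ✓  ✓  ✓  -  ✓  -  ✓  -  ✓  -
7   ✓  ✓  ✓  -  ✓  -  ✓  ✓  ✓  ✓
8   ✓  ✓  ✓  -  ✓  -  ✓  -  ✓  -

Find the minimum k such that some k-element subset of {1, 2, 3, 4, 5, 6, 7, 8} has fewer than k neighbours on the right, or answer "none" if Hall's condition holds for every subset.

Take S = {1, 2, 3, 4, 5, 6, 8}. Its neighbourhood is {A, B, C, E, G, I}, so |N(S)| = 6 < |S| = 7.
Every subset of size less than 7 has at least as many neighbours as members, so 7 is the minimum.

7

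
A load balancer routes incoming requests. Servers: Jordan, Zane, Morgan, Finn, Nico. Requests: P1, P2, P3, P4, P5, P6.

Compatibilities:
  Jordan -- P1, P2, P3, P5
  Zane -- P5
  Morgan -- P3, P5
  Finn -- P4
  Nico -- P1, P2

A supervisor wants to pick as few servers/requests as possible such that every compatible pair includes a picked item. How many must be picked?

{Jordan, Zane, Morgan, Finn, Nico} is a vertex cover of size 5: every edge has an endpoint in this set.
No smaller cover exists because Jordan–P2, Zane–P5, Morgan–P3, Finn–P4, Nico–P1 is a matching of size 5, and a cover must include an endpoint of each of these disjoint edges (König's theorem).

5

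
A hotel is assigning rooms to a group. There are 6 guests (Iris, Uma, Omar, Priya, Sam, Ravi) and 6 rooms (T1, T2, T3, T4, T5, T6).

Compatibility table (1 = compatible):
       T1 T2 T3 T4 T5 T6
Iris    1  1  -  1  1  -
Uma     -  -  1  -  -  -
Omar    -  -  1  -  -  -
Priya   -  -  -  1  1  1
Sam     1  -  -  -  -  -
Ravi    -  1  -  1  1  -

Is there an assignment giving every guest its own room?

The set {Uma, Omar} has only 1 neighbour ({T3}), so by Hall's theorem at most 5 of the 6 guests can be matched.
Hence no matching covers every guest.

No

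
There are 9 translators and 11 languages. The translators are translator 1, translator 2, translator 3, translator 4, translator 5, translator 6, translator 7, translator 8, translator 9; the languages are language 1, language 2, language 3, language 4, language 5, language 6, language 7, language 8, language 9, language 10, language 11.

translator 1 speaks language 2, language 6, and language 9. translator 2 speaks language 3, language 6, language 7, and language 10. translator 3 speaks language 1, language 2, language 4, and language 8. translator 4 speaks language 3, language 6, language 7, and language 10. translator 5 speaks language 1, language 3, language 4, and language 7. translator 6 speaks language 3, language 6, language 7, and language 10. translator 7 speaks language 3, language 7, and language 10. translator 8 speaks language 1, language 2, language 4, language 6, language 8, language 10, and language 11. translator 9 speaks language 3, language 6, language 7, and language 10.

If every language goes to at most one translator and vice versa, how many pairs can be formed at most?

8

One maximum matching: translator 1→language 9, translator 2→language 3, translator 3→language 8, translator 4→language 7, translator 5→language 4, translator 6→language 6, translator 7→language 10, translator 8→language 2.
The set {translator 2, translator 4, translator 6, translator 7, translator 9} has only 4 neighbours ({language 10, language 3, language 6, language 7}), so by Hall's theorem at most 8 of the 9 translators can be matched.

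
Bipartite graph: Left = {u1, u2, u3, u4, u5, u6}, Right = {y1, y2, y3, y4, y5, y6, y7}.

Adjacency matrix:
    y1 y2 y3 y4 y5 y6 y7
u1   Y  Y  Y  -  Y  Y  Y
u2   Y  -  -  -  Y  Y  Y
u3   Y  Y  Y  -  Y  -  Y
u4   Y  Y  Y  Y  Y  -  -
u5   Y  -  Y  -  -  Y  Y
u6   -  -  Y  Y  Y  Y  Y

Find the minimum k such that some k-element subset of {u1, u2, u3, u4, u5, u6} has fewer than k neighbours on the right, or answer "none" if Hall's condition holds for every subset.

none

A matching saturating every left vertex exists, for instance u1→y2, u2→y6, u3→y3, u4→y4, u5→y1, u6→y7.
By Hall's marriage theorem, this means |N(S)| ≥ |S| for every subset S, so no violating subset exists.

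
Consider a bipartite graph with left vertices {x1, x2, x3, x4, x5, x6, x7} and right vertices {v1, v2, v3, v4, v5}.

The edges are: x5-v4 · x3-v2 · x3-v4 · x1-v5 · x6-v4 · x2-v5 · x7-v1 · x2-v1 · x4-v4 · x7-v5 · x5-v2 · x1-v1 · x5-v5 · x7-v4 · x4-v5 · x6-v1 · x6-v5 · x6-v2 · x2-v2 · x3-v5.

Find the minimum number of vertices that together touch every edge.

The 4 edges x1–v5, x2–v1, x3–v2, x4–v4 form a matching, so any vertex cover needs at least 4 vertices (one per matched edge).
Conversely {v1, v2, v4, v5} meets every edge and has exactly 4 vertices, so 4 is optimal.

4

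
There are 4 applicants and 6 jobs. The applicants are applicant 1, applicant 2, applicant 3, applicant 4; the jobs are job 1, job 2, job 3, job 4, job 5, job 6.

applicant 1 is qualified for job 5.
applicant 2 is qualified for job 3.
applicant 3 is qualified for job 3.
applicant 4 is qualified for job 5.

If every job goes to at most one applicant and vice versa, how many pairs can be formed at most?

A valid assignment of size 2: applicant 1→job 5, applicant 2→job 3.
The set {applicant 1, applicant 2, applicant 3, applicant 4} has only 2 neighbours ({job 3, job 5}), so by Hall's theorem at most 2 of the 4 applicants can be matched.

2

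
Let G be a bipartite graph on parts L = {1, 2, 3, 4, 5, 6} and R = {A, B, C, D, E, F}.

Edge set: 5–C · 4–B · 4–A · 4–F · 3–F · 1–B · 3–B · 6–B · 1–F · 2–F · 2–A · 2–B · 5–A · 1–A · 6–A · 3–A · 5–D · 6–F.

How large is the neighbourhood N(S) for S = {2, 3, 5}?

The union of neighbours of {2, 3, 5} is {A, B, C, D, F}, which has 5 elements.
Since |N(S)| = 5 ≥ |S| = 3, Hall's condition holds for this subset.

5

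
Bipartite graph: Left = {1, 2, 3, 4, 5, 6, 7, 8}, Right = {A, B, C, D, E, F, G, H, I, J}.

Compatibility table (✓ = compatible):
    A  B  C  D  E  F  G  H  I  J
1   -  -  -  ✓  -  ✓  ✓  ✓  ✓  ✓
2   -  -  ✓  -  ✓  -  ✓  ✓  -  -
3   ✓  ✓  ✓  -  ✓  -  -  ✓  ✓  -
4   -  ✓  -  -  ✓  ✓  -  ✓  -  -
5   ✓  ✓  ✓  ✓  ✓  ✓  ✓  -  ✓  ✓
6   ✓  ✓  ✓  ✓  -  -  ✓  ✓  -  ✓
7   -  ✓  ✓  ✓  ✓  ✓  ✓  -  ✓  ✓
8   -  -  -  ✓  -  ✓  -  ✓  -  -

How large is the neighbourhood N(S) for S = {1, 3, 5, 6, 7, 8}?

10

The union of neighbours of {1, 3, 5, 6, 7, 8} is {A, B, C, D, E, F, G, H, I, J}, which has 10 elements.
Since |N(S)| = 10 ≥ |S| = 6, Hall's condition holds for this subset.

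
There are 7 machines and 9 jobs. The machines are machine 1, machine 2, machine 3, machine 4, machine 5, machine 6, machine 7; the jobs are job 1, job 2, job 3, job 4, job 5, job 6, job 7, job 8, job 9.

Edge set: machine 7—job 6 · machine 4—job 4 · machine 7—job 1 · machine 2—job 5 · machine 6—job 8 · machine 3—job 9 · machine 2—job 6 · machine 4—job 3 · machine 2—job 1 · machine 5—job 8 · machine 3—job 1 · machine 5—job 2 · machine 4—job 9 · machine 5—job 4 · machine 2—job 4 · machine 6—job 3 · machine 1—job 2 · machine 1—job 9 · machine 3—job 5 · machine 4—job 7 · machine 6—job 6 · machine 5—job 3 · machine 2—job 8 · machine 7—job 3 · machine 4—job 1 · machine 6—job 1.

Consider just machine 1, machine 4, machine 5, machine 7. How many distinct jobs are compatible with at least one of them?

8

The union of neighbours of {machine 1, machine 4, machine 5, machine 7} is {job 1, job 2, job 3, job 4, job 6, job 7, job 8, job 9}, which has 8 elements.
Since |N(S)| = 8 ≥ |S| = 4, Hall's condition holds for this subset.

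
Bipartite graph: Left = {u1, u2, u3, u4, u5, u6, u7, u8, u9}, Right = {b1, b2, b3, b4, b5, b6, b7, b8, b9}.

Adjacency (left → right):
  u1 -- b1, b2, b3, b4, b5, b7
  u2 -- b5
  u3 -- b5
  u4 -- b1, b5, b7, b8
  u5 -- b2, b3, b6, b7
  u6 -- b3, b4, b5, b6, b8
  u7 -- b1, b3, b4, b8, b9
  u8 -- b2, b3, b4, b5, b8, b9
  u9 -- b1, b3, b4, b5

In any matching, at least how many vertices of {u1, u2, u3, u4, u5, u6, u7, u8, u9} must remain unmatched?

One maximum matching: u1→b2, u2→b5, u4→b7, u5→b6, u6→b8, u7→b1, u8→b4, u9→b3.
The set {u2, u3} has only 1 neighbour ({b5}), so by Hall's theorem at most 8 of the 9 left vertices can be matched.
That matches 8 of the 9, leaving 1 unmatched; no matching can do better.

1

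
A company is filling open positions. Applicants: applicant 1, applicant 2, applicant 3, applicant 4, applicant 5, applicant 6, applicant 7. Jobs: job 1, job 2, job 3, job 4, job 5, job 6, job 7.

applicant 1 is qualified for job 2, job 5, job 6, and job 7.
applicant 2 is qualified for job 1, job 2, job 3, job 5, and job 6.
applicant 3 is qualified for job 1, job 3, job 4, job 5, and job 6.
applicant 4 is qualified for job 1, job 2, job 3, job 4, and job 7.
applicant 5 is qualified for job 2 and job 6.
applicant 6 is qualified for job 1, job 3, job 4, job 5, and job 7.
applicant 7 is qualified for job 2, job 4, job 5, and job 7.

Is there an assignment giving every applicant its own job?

Yes

One maximum matching: applicant 1→job 5, applicant 2→job 3, applicant 3→job 4, applicant 4→job 1, applicant 5→job 6, applicant 6→job 7, applicant 7→job 2.
All 7 applicants are covered.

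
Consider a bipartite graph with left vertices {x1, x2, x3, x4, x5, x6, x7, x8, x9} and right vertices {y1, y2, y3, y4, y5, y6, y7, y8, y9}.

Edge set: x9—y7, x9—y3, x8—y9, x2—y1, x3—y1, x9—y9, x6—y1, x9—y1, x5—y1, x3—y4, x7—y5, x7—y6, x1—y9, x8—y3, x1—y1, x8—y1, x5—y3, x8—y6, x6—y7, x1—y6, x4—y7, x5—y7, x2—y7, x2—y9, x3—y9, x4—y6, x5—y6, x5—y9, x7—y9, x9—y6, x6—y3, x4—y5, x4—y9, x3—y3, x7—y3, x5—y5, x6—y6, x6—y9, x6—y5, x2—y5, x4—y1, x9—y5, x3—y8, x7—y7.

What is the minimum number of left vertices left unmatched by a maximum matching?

2

For example, pair x1–y9, x2–y1, x3–y4, x4–y5, x5–y3, x6–y7, x7–y6.
The set {x1, x2, x4, x5, x6, x7, x8, x9} has only 6 neighbours ({y1, y3, y5, y6, y7, y9}), so by Hall's theorem at most 7 of the 9 left vertices can be matched.
That matches 7 of the 9, leaving 2 unmatched; no matching can do better.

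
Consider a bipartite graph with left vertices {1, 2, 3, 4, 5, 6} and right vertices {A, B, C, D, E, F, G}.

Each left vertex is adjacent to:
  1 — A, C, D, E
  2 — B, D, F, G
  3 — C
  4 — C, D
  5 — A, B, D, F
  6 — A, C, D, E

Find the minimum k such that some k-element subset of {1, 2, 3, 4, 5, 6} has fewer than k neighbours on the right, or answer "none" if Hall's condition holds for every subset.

none

A matching saturating every left vertex exists, for instance 1→A, 2→F, 3→C, 4→D, 5→B, 6→E.
By Hall's marriage theorem, this means |N(S)| ≥ |S| for every subset S, so no violating subset exists.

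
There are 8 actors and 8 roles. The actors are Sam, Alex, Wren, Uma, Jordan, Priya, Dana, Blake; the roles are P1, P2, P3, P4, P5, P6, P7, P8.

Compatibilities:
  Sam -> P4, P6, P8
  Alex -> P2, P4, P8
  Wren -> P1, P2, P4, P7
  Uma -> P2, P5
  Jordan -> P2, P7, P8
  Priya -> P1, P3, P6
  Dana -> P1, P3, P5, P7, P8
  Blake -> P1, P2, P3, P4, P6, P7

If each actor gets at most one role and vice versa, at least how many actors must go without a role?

A valid assignment of size 8: Sam-P8, Alex-P2, Wren-P4, Uma-P5, Jordan-P7, Priya-P6, Dana-P3, Blake-P1.
This saturates every actor, so 8 is the maximum.
That matches 8 of the 8, leaving 0 unmatched; no matching can do better.

0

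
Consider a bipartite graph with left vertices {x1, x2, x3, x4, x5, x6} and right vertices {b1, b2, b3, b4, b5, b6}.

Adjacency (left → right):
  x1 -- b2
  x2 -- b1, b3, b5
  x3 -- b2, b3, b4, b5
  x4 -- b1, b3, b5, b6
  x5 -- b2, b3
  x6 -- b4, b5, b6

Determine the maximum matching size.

For example, pair x1→b2, x2→b1, x3→b4, x4→b6, x5→b3, x6→b5.
This saturates every left vertex, so 6 is the maximum.

6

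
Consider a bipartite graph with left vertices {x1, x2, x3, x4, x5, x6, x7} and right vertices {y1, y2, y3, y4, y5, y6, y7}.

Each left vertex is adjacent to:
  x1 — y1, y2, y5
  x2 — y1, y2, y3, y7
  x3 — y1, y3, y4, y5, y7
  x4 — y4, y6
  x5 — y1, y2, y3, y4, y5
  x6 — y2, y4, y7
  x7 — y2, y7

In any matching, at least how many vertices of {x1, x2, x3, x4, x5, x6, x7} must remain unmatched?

0

One maximum matching: x1–y1, x2–y3, x3–y4, x4–y6, x5–y5, x6–y2, x7–y7.
This saturates every left vertex, so 7 is the maximum.
That matches 7 of the 7, leaving 0 unmatched; no matching can do better.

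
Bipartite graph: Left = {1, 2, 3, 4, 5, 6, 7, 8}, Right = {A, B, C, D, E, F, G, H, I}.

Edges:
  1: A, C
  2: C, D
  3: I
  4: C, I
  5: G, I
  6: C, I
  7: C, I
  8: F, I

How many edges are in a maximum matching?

One maximum matching: 1→A, 2→D, 3→I, 4→C, 5→G, 8→F.
The set {3, 4, 6, 7} has only 2 neighbours ({C, I}), so by Hall's theorem at most 6 of the 8 left vertices can be matched.

6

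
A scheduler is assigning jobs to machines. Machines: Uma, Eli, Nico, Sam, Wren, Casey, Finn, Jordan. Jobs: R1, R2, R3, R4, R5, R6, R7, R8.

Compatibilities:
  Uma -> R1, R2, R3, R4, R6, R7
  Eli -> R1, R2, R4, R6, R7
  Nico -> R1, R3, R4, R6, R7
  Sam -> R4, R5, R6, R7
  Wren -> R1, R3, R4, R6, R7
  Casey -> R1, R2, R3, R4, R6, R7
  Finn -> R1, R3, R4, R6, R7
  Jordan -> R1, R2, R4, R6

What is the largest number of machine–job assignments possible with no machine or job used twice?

7

For example, pair Uma–R2, Eli–R7, Nico–R1, Sam–R5, Wren–R4, Casey–R3, Finn–R6.
The set {Uma, Eli, Nico, Wren, Casey, Finn, Jordan} has only 6 neighbours ({R1, R2, R3, R4, R6, R7}), so by Hall's theorem at most 7 of the 8 machines can be matched.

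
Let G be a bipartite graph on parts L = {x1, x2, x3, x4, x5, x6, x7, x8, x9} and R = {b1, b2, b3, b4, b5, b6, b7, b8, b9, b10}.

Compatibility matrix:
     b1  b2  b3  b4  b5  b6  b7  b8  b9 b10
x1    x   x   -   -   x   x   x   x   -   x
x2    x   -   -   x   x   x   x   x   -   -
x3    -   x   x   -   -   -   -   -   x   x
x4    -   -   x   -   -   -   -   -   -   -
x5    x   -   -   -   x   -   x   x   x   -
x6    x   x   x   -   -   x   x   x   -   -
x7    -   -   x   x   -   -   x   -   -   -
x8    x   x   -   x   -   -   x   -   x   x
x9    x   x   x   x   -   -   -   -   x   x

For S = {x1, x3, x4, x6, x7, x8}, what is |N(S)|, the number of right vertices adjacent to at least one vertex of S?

The union of neighbours of {x1, x3, x4, x6, x7, x8} is {b1, b2, b3, b4, b5, b6, b7, b8, b9, b10}, which has 10 elements.
Since |N(S)| = 10 ≥ |S| = 6, Hall's condition holds for this subset.

10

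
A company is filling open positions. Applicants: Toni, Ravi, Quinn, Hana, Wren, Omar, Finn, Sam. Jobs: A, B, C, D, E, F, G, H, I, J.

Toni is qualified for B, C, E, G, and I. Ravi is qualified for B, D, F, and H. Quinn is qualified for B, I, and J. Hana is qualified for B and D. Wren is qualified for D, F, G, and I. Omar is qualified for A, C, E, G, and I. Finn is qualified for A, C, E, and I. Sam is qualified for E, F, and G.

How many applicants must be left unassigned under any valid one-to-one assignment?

0

One maximum matching: Toni–G, Ravi–B, Quinn–J, Hana–D, Wren–F, Omar–A, Finn–I, Sam–E.
This saturates every applicant, so 8 is the maximum.
That matches 8 of the 8, leaving 0 unmatched; no matching can do better.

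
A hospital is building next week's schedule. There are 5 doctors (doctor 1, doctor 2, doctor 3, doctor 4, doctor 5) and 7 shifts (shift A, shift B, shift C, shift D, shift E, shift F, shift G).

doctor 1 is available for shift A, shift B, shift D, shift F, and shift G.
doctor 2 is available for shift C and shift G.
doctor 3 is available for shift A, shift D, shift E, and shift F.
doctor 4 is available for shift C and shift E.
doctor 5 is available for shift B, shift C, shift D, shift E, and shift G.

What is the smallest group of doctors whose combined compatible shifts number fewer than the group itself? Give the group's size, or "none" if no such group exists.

none

A matching saturating every doctor exists, for instance doctor 1→shift A, doctor 2→shift C, doctor 3→shift F, doctor 4→shift E, doctor 5→shift G.
By Hall's marriage theorem, this means |N(S)| ≥ |S| for every subset S, so no violating subset exists.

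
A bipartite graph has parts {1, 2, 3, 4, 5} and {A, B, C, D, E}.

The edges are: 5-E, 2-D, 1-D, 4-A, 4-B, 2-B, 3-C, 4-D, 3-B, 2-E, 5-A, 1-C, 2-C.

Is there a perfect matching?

One maximum matching: 1→D, 2→B, 3→C, 4→A, 5→E.
All 5 left vertices are covered.

Yes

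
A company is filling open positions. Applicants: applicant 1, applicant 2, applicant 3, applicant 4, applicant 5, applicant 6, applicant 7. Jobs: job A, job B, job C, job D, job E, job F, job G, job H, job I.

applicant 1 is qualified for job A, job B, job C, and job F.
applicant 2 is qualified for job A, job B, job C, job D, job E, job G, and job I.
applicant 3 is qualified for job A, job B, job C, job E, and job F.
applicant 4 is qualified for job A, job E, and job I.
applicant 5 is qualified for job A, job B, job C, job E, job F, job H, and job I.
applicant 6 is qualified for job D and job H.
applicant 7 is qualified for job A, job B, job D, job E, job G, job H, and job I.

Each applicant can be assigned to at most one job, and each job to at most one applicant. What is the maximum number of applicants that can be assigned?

7

A valid assignment of size 7: applicant 1→job C, applicant 2→job B, applicant 3→job F, applicant 4→job A, applicant 5→job I, applicant 6→job H, applicant 7→job D.
All 7 applicants are matched, so no larger matching exists.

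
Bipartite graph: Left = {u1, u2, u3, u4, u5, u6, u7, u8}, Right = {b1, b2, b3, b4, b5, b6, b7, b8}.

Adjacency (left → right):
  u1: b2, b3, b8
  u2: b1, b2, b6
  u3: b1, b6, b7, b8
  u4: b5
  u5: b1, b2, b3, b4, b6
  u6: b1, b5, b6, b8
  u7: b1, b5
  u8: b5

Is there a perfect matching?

No

The set {u4, u8} has only 1 neighbour ({b5}), so by Hall's theorem at most 7 of the 8 left vertices can be matched.
Hence no matching covers every left vertex.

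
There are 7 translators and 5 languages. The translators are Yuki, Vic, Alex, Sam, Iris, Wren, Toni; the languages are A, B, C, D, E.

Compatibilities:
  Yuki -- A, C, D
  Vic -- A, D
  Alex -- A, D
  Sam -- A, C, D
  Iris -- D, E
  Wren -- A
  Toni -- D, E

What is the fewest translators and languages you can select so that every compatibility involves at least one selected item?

A maximum matching has 4 edges (e.g. Yuki–C, Vic–A, Alex–D, Iris–E).
By König's theorem the minimum vertex cover has the same size. One such cover is {A, C, D, E}.

4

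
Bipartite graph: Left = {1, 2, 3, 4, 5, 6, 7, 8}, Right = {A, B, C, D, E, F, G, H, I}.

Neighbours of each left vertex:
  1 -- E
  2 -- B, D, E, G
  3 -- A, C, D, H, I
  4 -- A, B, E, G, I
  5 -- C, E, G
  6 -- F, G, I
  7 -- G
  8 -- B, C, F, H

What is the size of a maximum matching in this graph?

8

One maximum matching: 1-E, 2-D, 3-H, 4-A, 5-C, 6-F, 7-G, 8-B.
All 8 left vertices are matched, so no larger matching exists.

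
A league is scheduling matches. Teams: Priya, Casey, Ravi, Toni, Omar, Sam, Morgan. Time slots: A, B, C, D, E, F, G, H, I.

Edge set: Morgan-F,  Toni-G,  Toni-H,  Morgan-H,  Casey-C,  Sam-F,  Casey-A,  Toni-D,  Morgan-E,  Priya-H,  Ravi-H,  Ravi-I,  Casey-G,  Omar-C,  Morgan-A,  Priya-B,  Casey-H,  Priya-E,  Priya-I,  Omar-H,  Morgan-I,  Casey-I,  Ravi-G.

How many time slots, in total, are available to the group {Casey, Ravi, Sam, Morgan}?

The union of neighbours of {Casey, Ravi, Sam, Morgan} is {A, C, E, F, G, H, I}, which has 7 elements.
Since |N(S)| = 7 ≥ |S| = 4, Hall's condition holds for this subset.

7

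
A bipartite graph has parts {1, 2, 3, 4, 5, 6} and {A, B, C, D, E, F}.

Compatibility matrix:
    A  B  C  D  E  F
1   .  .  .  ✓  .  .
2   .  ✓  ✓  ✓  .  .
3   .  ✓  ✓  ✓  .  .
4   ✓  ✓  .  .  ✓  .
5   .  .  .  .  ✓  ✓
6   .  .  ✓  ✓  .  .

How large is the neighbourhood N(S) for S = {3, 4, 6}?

5

The union of neighbours of {3, 4, 6} is {A, B, C, D, E}, which has 5 elements.
Since |N(S)| = 5 ≥ |S| = 3, Hall's condition holds for this subset.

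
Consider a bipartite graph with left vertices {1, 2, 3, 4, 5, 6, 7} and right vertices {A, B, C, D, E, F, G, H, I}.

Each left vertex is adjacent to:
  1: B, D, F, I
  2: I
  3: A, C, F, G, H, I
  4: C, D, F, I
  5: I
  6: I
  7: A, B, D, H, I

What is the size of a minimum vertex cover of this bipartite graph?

{1, 3, 4, 7, I} is a vertex cover of size 5: every edge has an endpoint in this set.
No smaller cover exists because 1–B, 2–I, 3–G, 4–F, 7–A is a matching of size 5, and a cover must include an endpoint of each of these disjoint edges (König's theorem).

5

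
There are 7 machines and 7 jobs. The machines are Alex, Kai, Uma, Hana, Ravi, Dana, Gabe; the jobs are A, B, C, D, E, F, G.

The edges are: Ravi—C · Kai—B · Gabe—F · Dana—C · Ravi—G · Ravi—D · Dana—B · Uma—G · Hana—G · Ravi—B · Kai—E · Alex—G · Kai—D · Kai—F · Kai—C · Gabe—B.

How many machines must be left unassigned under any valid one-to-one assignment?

A valid assignment of size 5: Alex-G, Kai-E, Ravi-D, Dana-C, Gabe-B.
The set {Alex, Uma, Hana} has only 1 neighbour ({G}), so by Hall's theorem at most 5 of the 7 machines can be matched.
That matches 5 of the 7, leaving 2 unmatched; no matching can do better.

2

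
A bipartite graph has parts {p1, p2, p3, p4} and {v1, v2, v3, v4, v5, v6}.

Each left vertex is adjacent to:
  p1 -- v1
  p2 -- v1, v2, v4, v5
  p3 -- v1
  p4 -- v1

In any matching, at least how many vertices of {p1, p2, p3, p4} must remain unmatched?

One maximum matching: p1-v1, p2-v2.
The set {p1, p3, p4} has only 1 neighbour ({v1}), so by Hall's theorem at most 2 of the 4 left vertices can be matched.
That matches 2 of the 4, leaving 2 unmatched; no matching can do better.

2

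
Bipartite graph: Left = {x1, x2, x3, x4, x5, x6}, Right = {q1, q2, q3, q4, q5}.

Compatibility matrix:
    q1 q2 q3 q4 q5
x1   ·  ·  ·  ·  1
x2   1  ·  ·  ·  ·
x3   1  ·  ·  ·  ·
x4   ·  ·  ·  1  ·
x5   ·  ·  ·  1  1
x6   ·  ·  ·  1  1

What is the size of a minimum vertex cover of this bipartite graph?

The 3 edges x1–q5, x2–q1, x4–q4 form a matching, so any vertex cover needs at least 3 vertices (one per matched edge).
Conversely {q1, q4, q5} meets every edge and has exactly 3 vertices, so 3 is optimal.

3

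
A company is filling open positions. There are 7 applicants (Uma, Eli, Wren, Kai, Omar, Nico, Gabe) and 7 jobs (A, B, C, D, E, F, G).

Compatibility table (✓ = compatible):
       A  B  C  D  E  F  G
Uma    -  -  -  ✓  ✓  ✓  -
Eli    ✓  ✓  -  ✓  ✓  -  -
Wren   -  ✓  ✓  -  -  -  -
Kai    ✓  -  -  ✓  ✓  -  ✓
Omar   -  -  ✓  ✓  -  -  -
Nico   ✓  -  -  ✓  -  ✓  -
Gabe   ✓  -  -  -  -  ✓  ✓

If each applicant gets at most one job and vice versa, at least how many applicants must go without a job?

0

One maximum matching: Uma→E, Eli→A, Wren→B, Kai→G, Omar→C, Nico→D, Gabe→F.
This saturates every applicant, so 7 is the maximum.
That matches 7 of the 7, leaving 0 unmatched; no matching can do better.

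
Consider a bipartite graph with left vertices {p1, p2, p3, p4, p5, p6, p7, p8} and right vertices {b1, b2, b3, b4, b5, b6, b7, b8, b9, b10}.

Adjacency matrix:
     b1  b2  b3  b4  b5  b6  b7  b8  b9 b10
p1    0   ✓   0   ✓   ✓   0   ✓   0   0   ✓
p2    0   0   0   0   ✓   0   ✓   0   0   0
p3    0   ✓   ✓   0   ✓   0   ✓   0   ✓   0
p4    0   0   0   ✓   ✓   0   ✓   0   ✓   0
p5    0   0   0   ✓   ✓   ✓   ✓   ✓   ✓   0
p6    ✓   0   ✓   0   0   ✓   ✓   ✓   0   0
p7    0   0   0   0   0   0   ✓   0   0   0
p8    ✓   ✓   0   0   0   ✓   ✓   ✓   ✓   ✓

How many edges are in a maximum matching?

8

A valid assignment of size 8: p1–b2, p2–b5, p3–b3, p4–b4, p5–b6, p6–b8, p7–b7, p8–b1.
All 8 left vertices are matched, so no larger matching exists.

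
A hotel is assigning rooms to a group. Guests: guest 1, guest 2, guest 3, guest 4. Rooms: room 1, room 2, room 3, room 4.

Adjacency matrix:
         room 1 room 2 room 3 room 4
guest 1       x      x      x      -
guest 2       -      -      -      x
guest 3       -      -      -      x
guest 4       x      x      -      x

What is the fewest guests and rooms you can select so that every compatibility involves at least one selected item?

3

{guest 1, guest 4, room 4} is a vertex cover of size 3: every edge has an endpoint in this set.
No smaller cover exists because guest 1–room 3, guest 2–room 4, guest 4–room 1 is a matching of size 3, and a cover must include an endpoint of each of these disjoint edges (König's theorem).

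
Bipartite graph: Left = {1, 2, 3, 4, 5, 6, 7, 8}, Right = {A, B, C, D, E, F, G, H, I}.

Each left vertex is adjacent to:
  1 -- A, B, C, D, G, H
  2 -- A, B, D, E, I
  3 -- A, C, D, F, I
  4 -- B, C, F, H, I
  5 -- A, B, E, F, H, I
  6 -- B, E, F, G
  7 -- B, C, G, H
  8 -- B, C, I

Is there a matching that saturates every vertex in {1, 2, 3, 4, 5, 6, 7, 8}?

For example, pair 1–G, 2–A, 3–D, 4–F, 5–H, 6–E, 7–C, 8–B.
Every left vertex is matched, so this matching saturates all of them.

Yes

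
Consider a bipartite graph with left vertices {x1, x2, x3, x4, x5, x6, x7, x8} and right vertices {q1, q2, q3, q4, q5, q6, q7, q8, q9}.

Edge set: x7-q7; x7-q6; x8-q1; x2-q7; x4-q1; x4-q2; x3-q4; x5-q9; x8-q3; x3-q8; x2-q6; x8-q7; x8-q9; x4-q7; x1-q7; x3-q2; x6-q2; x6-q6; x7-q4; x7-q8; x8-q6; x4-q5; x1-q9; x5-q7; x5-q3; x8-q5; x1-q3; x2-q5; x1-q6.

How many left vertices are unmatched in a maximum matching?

For example, pair x1-q6, x2-q5, x3-q4, x4-q1, x5-q7, x6-q2, x7-q8, x8-q9.
All 8 left vertices are matched, so no larger matching exists.
That matches 8 of the 8, leaving 0 unmatched; no matching can do better.

0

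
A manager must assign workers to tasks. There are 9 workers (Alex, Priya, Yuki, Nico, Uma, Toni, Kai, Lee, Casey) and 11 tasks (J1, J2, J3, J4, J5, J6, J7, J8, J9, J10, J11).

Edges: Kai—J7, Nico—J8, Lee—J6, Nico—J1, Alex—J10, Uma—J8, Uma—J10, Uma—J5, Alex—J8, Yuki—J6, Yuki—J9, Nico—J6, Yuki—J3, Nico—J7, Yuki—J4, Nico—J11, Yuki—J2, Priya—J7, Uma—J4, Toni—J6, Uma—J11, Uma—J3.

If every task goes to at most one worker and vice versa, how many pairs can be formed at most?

One maximum matching: Alex–J8, Priya–J7, Yuki–J9, Nico–J1, Uma–J10, Toni–J6.
The set {Priya, Toni, Kai, Lee, Casey} has only 2 neighbours ({J6, J7}), so by Hall's theorem at most 6 of the 9 workers can be matched.

6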